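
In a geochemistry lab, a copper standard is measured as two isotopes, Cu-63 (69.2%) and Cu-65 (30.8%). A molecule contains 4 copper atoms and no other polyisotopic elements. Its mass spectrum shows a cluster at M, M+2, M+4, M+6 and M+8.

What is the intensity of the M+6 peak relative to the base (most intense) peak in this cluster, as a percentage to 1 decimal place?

19.8%

Binomial terms of (0.692 + 0.308)^4: M 0.2293, M+2 0.4083, M+4 0.2726, M+6 0.0809, M+8 0.0090 → M+2 is the base peak.
P(M+2) = C(4,1) × 0.692^3 × 0.308^1 = 4 × 0.33137389 × 0.3080 = 0.408253 (base)
P(M+6) = C(4,3) × 0.692^1 × 0.308^3 = 4 × 0.6920 × 0.02921811 = 0.080876
Relative intensity = 0.080876 / 0.408253 × 100 = 19.8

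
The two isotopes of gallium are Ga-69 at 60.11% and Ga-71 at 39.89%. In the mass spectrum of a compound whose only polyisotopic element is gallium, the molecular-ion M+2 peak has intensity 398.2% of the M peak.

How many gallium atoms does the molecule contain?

For n independent Ga atoms, I(M+2)/I(M) = n · (abundance Ga-71) / (abundance Ga-69) = n · 0.3989/0.6011.
n = 3.982 × 0.6011/0.3989 = 6.00 ≈ 6

6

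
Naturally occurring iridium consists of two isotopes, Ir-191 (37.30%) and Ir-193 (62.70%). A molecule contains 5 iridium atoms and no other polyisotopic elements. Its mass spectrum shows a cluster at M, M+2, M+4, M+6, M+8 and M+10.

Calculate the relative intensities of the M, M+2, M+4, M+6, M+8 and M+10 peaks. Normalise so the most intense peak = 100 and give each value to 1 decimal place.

Expanding (0.3730 + 0.6270)^5:
P(M) = 0.3730^5 = 0.007220
P(M+2) = 5 × 0.3730^4 × 0.6270^1 = 0.060684
P(M+4) = 10 × 0.3730^3 × 0.6270^2 = 0.204015
P(M+6) = 10 × 0.3730^2 × 0.6270^3 = 0.342942
P(M+8) = 5 × 0.3730^1 × 0.6270^4 = 0.288237
P(M+10) = 0.6270^5 = 0.096903
The M+6 peak is largest (0.342942); scaling to 100 gives 2.1 : 17.7 : 59.5 : 100.0 : 84.0 : 28.3.

2.1 : 17.7 : 59.5 : 100.0 : 84.0 : 28.3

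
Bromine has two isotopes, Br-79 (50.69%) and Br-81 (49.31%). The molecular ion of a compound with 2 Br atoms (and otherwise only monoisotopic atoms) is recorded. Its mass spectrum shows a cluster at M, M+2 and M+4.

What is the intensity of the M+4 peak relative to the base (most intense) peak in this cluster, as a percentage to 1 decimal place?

48.6%

Binomial terms of (0.5069 + 0.4931)^2: M 0.2569, M+2 0.4999, M+4 0.2431 → M+2 is the base peak.
P(M+2) = C(2,1) × 0.5069^1 × 0.4931^1 = 2 × 0.5069 × 0.4931 = 0.499905 (base)
P(M+4) = C(2,2) × 0.5069^0 × 0.4931^2 = 1 × 1.0000 × 0.24314761 = 0.243148
Relative intensity = 0.243148 / 0.499905 × 100 = 48.6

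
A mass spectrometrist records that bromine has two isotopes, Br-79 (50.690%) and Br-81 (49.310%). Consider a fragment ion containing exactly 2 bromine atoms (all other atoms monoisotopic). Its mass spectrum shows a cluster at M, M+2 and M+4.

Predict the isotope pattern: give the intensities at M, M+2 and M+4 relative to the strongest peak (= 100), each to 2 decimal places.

Each Br atom is independently Br-79 (p = 0.50690) or Br-81 (q = 0.49310); the cluster is the binomial expansion (p + q)^2.
P(M) = 0.50690^2 = 0.256948
P(M+2) = 2 × 0.50690^1 × 0.49310^1 = 0.499905
P(M+4) = 0.49310^2 = 0.243148
The M+2 peak is largest (0.499905); scaling to 100 gives 51.40 : 100.00 : 48.64.

51.40 : 100.00 : 48.64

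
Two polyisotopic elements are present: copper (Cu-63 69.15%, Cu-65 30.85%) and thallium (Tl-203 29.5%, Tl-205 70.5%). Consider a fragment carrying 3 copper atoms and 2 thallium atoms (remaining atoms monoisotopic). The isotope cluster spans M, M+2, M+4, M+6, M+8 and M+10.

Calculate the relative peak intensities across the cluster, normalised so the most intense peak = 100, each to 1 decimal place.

7.9 : 48.2 : 100.0 : 83.3 : 30.2 : 4.0

Copper pattern (n=3): 0.33065611 : 0.44254842 : 0.19743483 : 0.02936064
Thallium pattern (n=2): 0.087025 : 0.41595 : 0.497025
Convolve the two distributions (both contribute in 2-u steps):
  M: 0.33065611×0.087025 = 0.028775
  M+2: 0.33065611×0.41595 + 0.44254842×0.087025 = 0.176049
  M+4: 0.33065611×0.497025 + 0.44254842×0.41595 + 0.19743483×0.087025 = 0.365604
  M+6: 0.44254842×0.497025 + 0.19743483×0.41595 + 0.02936064×0.087025 = 0.304636
  M+8: 0.19743483×0.497025 + 0.02936064×0.41595 = 0.110343
  M+10: 0.02936064×0.497025 = 0.014593
Scale to base peak (0.365604) = 100: 7.9 : 48.2 : 100.0 : 83.3 : 30.2 : 4.0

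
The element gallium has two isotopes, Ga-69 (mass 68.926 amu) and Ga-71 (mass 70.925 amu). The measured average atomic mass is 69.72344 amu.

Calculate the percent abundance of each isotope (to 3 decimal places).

Ga-69: 60.108%, Ga-71: 39.892%

Writing the weighted mean with unknown fraction x of Ga-69:
68.926·x + 70.925·(1 − x) = 69.72344
(68.926 − 70.925)·x = 69.72344 − 70.925
x = -1.20156 / -1.999 = 0.60108 → 60.108% Ga-69, 39.892% Ga-71.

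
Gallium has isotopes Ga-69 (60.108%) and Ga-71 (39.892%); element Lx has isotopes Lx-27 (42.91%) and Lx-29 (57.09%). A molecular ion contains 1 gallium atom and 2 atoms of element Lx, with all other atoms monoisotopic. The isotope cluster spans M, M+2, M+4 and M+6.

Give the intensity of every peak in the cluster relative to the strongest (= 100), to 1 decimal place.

Gallium pattern (n=1): 0.60108 : 0.39892
Element Lx pattern (n=2): 0.18412681 : 0.48994638 : 0.32592681
Convolve the two distributions (both contribute in 2-u steps):
  M: 0.60108×0.18412681 = 0.110675
  M+2: 0.60108×0.48994638 + 0.39892×0.18412681 = 0.367949
  M+4: 0.60108×0.32592681 + 0.39892×0.48994638 = 0.391357
  M+6: 0.39892×0.32592681 = 0.130019
Scale to base peak (0.391357) = 100: 28.3 : 94.0 : 100.0 : 33.2

28.3 : 94.0 : 100.0 : 33.2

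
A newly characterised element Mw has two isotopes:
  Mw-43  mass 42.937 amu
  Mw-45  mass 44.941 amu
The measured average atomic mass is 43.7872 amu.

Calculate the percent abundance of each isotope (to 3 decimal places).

Writing the weighted mean with unknown fraction x of Mw-43:
42.937·x + 44.941·(1 − x) = 43.7872
(42.937 − 44.941)·x = 43.7872 − 44.941
x = -1.1538 / -2.004 = 0.57575 → 57.575% Mw-43, 42.425% Mw-45.

Mw-43: 57.575%, Mw-45: 42.425%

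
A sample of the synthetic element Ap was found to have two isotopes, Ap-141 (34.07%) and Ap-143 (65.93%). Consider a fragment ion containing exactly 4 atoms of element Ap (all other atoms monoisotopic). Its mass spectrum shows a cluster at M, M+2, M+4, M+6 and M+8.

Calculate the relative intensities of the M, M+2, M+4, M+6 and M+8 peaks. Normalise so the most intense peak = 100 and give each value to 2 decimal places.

3.45 : 26.70 : 77.51 : 100.00 : 48.38

Each Ap atom is independently Ap-141 (p = 0.3407) or Ap-143 (q = 0.6593); the cluster is the binomial expansion (p + q)^4.
P(M) = 0.3407^4 = 0.013474
P(M+2) = 4 × 0.3407^3 × 0.6593^1 = 0.104294
P(M+4) = 6 × 0.3407^2 × 0.6593^2 = 0.302734
P(M+6) = 4 × 0.3407^1 × 0.6593^3 = 0.390554
P(M+8) = 0.6593^4 = 0.188944
The M+6 peak is largest (0.390554); scaling to 100 gives 3.45 : 26.70 : 77.51 : 100.00 : 48.38.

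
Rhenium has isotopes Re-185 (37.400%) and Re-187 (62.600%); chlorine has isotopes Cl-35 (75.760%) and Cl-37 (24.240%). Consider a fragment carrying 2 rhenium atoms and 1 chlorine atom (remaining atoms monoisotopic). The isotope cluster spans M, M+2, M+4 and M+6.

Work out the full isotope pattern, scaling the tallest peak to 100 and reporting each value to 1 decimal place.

Rhenium pattern (n=2): 0.139876 : 0.468248 : 0.391876
Chlorine pattern (n=1): 0.7576 : 0.2424
Convolve the two distributions (both contribute in 2-u steps):
  M: 0.139876×0.7576 = 0.105970
  M+2: 0.139876×0.2424 + 0.468248×0.7576 = 0.388651
  M+4: 0.468248×0.2424 + 0.391876×0.7576 = 0.410389
  M+6: 0.391876×0.2424 = 0.094991
Scale to base peak (0.410389) = 100: 25.8 : 94.7 : 100.0 : 23.1

25.8 : 94.7 : 100.0 : 23.1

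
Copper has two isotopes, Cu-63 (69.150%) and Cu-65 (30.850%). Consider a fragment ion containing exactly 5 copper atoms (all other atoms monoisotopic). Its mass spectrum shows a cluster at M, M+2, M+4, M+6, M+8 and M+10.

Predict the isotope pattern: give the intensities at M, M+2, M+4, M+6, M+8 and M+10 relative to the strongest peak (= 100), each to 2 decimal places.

44.83 : 100.00 : 89.23 : 39.81 : 8.88 : 0.79

Expanding (0.69150 + 0.30850)^5:
P(M) = 0.69150^5 = 0.158111
P(M+2) = 5 × 0.69150^4 × 0.30850^1 = 0.352691
P(M+4) = 10 × 0.69150^3 × 0.30850^2 = 0.314693
P(M+6) = 10 × 0.69150^2 × 0.30850^3 = 0.140394
P(M+8) = 5 × 0.69150^1 × 0.30850^4 = 0.031317
P(M+10) = 0.30850^5 = 0.002794
The M+2 peak is largest (0.352691); scaling to 100 gives 44.83 : 100.00 : 89.23 : 39.81 : 8.88 : 0.79.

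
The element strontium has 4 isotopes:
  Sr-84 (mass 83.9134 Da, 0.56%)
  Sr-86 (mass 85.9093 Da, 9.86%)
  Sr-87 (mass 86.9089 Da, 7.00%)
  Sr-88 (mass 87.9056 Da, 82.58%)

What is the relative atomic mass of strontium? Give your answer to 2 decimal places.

The abundance-weighted mean is 0.0056 × 83.9134 + 0.0986 × 85.9093 + 0.0700 × 86.9089 + 0.8258 × 87.9056
= 0.46992 + 8.47066 + 6.08362 + 72.59244 = 87.61664 Da

87.62 Da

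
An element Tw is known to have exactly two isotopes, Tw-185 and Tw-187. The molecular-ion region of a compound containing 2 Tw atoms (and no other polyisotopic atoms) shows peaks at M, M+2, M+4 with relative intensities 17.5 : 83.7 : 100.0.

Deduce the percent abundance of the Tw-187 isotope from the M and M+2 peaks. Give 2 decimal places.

70.51%

Write p for the Tw-185 fraction. I(M+2)/I(M) = [C(2,1)·p^1·(1−p)] / p^2 = 2·(1−p)/p = 83.7/17.5 = 4.7829
(1−p)/p = 4.7829/2 = 2.3914  ⇒  p = 1/(1 + 2.3914) = 0.2949
Tw-185: 29.49%, Tw-187: 70.51%.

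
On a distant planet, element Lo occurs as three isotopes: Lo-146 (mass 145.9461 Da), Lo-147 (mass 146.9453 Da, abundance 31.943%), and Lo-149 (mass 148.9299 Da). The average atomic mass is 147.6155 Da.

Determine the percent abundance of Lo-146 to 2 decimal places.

Let x and y be the fractions of Lo-146 and Lo-149. Then x + y = 1 − 0.31943 = 0.68057 and 145.9461x + 148.9299y = 147.6155 − 0.31943×146.9453 = 100.676762821.
Substituting: 145.9461x + 148.9299(0.68057 − x) = 100.676762821
(145.9461 − 148.9299)x = -0.680459222  ⇒  x = 0.22805, y = 0.45252
Lo-146: 22.81%, Lo-149: 45.25%.

22.81%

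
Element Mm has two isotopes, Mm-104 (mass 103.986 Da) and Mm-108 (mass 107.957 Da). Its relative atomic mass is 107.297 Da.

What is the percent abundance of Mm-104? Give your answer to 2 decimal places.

16.62%

Let x be the fractional abundance of Mm-104; then Mm-108 has abundance 1 − x.
103.986·x + 107.957·(1 − x) = 107.297
(103.986 − 107.957)·x = 107.297 − 107.957
x = -0.660 / -3.971 = 0.16620 → 16.62% Mm-104, 83.38% Mm-108.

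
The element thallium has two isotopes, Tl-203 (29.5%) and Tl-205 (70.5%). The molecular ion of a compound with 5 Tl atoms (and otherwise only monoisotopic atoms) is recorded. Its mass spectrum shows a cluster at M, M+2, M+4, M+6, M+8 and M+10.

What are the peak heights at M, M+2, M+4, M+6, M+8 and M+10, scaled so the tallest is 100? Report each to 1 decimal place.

0.6 : 7.3 : 35.0 : 83.7 : 100.0 : 47.8

Expanding (0.295 + 0.705)^5:
P(M) = 0.295^5 = 0.002234
P(M+2) = 5 × 0.295^4 × 0.705^1 = 0.026696
P(M+4) = 10 × 0.295^3 × 0.705^2 = 0.127598
P(M+6) = 10 × 0.295^2 × 0.705^3 = 0.304938
P(M+8) = 5 × 0.295^1 × 0.705^4 = 0.364375
P(M+10) = 0.705^5 = 0.174159
The M+8 peak is largest (0.364375); scaling to 100 gives 0.6 : 7.3 : 35.0 : 83.7 : 100.0 : 47.8.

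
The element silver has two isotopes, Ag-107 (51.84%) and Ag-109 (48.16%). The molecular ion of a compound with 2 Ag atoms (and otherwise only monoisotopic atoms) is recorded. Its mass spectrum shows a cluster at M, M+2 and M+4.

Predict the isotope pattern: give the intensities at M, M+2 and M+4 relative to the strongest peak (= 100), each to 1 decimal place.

53.8 : 100.0 : 46.5

Each Ag atom is independently Ag-107 (p = 0.5184) or Ag-109 (q = 0.4816); the cluster is the binomial expansion (p + q)^2.
P(M) = 0.5184^2 = 0.268739
P(M+2) = 2 × 0.5184^1 × 0.4816^1 = 0.499323
P(M+4) = 0.4816^2 = 0.231939
The M+2 peak is largest (0.499323); scaling to 100 gives 53.8 : 100.0 : 46.5.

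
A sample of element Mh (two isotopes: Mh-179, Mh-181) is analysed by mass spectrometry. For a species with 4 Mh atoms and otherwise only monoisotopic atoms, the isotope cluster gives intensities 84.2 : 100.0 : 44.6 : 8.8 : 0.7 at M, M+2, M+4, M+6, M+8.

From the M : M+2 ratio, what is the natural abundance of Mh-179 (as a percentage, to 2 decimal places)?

77.11%

Write p for the Mh-179 fraction. I(M+2)/I(M) = [C(4,1)·p^3·(1−p)] / p^4 = 4·(1−p)/p = 100.0/84.2 = 1.1876
(1−p)/p = 1.1876/4 = 0.2969  ⇒  p = 1/(1 + 0.2969) = 0.7711
Mh-179: 77.11%, Mh-181: 22.89%.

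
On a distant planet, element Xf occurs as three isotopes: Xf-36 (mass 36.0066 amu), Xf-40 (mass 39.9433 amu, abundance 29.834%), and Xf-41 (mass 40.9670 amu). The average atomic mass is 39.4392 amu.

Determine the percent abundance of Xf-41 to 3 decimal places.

Let x and y be the fractions of Xf-36 and Xf-41. Then x + y = 1 − 0.29834 = 0.70166 and 36.0066x + 40.9670y = 39.4392 − 0.29834×39.9433 = 27.522515878.
Substituting: 36.0066x + 40.9670(0.70166 − x) = 27.522515878
(36.0066 − 40.9670)x = -1.222389342  ⇒  x = 0.24643, y = 0.45523
Xf-36: 24.643%, Xf-41: 45.523%.

45.523%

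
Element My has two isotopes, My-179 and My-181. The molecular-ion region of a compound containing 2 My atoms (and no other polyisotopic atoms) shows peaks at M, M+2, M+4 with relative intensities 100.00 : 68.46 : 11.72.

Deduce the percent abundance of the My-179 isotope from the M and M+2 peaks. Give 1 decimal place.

Let p = fractional abundance of My-179. I(M+2)/I(M) = [C(2,1)·p^1·(1−p)] / p^2 = 2·(1−p)/p = 68.46/100.00 = 0.6846
(1−p)/p = 0.6846/2 = 0.3423  ⇒  p = 1/(1 + 0.3423) = 0.7450
My-179: 74.5%, My-181: 25.5%.

74.5%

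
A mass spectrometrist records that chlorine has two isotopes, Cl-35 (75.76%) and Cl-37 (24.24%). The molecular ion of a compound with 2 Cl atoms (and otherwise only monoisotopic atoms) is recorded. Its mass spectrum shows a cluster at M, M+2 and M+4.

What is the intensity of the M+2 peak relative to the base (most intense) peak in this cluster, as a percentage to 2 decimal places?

63.99%

Term probabilities: M 0.5740, M+2 0.3673, M+4 0.0588. Base peak = M.
P(M) = C(2,0) × 0.7576^2 × 0.2424^0 = 1 × 0.57395776 × 1.0000 = 0.573958 (base)
P(M+2) = C(2,1) × 0.7576^1 × 0.2424^1 = 2 × 0.7576 × 0.2424 = 0.367284
Relative intensity = 0.367284 / 0.573958 × 100 = 63.99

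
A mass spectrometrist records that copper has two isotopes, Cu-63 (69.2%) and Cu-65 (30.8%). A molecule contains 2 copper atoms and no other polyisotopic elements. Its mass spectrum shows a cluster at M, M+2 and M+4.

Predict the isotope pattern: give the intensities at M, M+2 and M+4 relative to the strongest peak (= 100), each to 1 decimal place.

100.0 : 89.0 : 19.8

Expanding (0.692 + 0.308)^2:
P(M) = 0.692^2 = 0.478864
P(M+2) = 2 × 0.692^1 × 0.308^1 = 0.426272
P(M+4) = 0.308^2 = 0.094864
The M peak is largest (0.478864); scaling to 100 gives 100.0 : 89.0 : 19.8.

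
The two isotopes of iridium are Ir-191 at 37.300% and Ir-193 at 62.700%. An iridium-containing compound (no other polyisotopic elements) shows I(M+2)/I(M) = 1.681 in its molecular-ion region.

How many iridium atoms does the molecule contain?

1

For n independent Ir atoms, I(M+2)/I(M) = n · (abundance Ir-193) / (abundance Ir-191) = n · 0.62700/0.37300.
n = 1.681 × 0.37300/0.62700 = 1.00 ≈ 1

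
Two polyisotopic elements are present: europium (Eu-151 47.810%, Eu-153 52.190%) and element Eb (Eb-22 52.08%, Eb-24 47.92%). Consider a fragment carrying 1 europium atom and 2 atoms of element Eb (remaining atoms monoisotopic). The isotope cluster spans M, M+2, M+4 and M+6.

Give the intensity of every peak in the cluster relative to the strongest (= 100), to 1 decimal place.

34.1 : 100.0 : 97.4 : 31.5

Europium pattern (n=1): 0.4781 : 0.5219
Element Eb pattern (n=2): 0.27123264 : 0.49913472 : 0.22963264
Convolve the two distributions (both contribute in 2-u steps):
  M: 0.4781×0.27123264 = 0.129676
  M+2: 0.4781×0.49913472 + 0.5219×0.27123264 = 0.380193
  M+4: 0.4781×0.22963264 + 0.5219×0.49913472 = 0.370286
  M+6: 0.5219×0.22963264 = 0.119845
Scale to base peak (0.380193) = 100: 34.1 : 100.0 : 97.4 : 31.5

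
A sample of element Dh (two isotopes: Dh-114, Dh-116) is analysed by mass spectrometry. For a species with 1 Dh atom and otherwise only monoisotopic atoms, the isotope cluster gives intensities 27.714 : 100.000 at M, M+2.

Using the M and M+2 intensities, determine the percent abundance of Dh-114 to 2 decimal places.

Let p = fractional abundance of Dh-114. I(M+2)/I(M) = [C(1,1)·p^0·(1−p)] / p^1 = 1·(1−p)/p = 100.000/27.714 = 3.6083
(1−p)/p = 3.6083/1 = 3.6083  ⇒  p = 1/(1 + 3.6083) = 0.2170
Dh-114: 21.70%, Dh-116: 78.30%.

21.70%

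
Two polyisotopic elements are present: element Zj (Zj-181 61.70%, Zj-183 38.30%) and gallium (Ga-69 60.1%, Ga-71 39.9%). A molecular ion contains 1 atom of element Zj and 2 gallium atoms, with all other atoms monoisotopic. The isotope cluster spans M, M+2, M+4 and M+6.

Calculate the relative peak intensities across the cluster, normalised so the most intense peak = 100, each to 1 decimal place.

Element Zj pattern (n=1): 0.6170 : 0.3830
Gallium pattern (n=2): 0.361201 : 0.479598 : 0.159201
Convolve the two distributions (both contribute in 2-u steps):
  M: 0.6170×0.361201 = 0.222861
  M+2: 0.6170×0.479598 + 0.3830×0.361201 = 0.434252
  M+4: 0.6170×0.159201 + 0.3830×0.479598 = 0.281913
  M+6: 0.3830×0.159201 = 0.060974
Scale to base peak (0.434252) = 100: 51.3 : 100.0 : 64.9 : 14.0

51.3 : 100.0 : 64.9 : 14.0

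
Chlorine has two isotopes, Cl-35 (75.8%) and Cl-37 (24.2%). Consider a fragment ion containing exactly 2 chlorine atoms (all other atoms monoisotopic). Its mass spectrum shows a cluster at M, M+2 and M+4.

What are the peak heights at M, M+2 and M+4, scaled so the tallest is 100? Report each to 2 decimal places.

100.00 : 63.85 : 10.19

Each Cl atom is independently Cl-35 (p = 0.758) or Cl-37 (q = 0.242); the cluster is the binomial expansion (p + q)^2.
P(M) = 0.758^2 = 0.574564
P(M+2) = 2 × 0.758^1 × 0.242^1 = 0.366872
P(M+4) = 0.242^2 = 0.058564
The M peak is largest (0.574564); scaling to 100 gives 100.00 : 63.85 : 10.19.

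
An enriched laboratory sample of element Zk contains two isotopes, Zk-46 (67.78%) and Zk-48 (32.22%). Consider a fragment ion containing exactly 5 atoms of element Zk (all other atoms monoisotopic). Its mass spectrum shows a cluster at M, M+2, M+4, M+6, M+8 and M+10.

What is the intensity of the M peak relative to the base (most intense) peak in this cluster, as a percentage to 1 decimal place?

42.1%

Term probabilities: M 0.1431, M+2 0.3400, M+4 0.3233, M+6 0.1537, M+8 0.0365, M+10 0.0035. Base peak = M+2.
P(M+2) = C(5,1) × 0.6778^4 × 0.3222^1 = 5 × 0.21106016 × 0.3222 = 0.340018 (base)
P(M) = C(5,0) × 0.6778^5 × 0.3222^0 = 1 × 0.14305657 × 1.0000 = 0.143057
Relative intensity = 0.143057 / 0.340018 × 100 = 42.1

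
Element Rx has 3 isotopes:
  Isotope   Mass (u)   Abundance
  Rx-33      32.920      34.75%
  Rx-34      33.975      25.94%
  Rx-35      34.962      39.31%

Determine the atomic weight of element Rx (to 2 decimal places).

Weight each isotope mass by its fractional abundance: 0.3475 × 32.920 + 0.2594 × 33.975 + 0.3931 × 34.962
= 11.4397 + 8.8131 + 13.7436 = 33.9964 u

34.00 u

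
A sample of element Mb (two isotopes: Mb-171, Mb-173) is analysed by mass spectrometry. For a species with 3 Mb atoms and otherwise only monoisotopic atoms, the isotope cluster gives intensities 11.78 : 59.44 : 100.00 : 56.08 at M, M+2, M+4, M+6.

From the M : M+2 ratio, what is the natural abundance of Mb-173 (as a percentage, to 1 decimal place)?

62.7%

Let p = fractional abundance of Mb-171. I(M+2)/I(M) = [C(3,1)·p^2·(1−p)] / p^3 = 3·(1−p)/p = 59.44/11.78 = 5.0458
(1−p)/p = 5.0458/3 = 1.6819  ⇒  p = 1/(1 + 1.6819) = 0.3729
Mb-171: 37.3%, Mb-173: 62.7%.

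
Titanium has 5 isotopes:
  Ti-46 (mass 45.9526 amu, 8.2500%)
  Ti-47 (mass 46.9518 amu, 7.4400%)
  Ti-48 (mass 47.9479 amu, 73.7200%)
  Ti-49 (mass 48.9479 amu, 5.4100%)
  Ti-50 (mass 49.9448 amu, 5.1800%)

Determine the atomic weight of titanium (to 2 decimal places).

47.87 amu

Average mass = Σ (abundance × isotope mass) = 0.082500 × 45.9526 + 0.074400 × 46.9518 + 0.737200 × 47.9479 + 0.054100 × 48.9479 + 0.051800 × 49.9448
= 3.79109 + 3.49321 + 35.34719 + 2.64808 + 2.58714 = 47.86671 amu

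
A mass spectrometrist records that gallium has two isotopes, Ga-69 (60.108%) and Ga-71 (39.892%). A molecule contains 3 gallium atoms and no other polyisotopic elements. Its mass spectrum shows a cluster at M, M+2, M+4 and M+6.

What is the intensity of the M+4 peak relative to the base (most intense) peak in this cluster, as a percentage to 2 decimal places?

66.37%

(0.60108 + 0.39892)^3 gives M 0.2172, M+2 0.4324, M+4 0.2870, M+6 0.0635; the largest is M+2.
P(M+2) = C(3,1) × 0.60108^2 × 0.39892^1 = 3 × 0.36129717 × 0.39892 = 0.432386 (base)
P(M+4) = C(3,2) × 0.60108^1 × 0.39892^2 = 3 × 0.60108 × 0.15913717 = 0.286963
Relative intensity = 0.286963 / 0.432386 × 100 = 66.37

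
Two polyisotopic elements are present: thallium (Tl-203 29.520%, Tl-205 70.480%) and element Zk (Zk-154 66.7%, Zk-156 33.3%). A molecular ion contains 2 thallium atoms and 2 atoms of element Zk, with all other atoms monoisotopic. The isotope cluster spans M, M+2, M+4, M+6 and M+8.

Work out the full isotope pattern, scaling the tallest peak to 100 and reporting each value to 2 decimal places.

9.33 : 53.87 : 100.00 : 64.21 : 13.26

Thallium pattern (n=2): 0.08714304 : 0.41611392 : 0.49674304
Element Zk pattern (n=2): 0.444889 : 0.444222 : 0.110889
Convolve the two distributions (both contribute in 2-u steps):
  M: 0.08714304×0.444889 = 0.038769
  M+2: 0.08714304×0.444222 + 0.41611392×0.444889 = 0.223835
  M+4: 0.08714304×0.110889 + 0.41611392×0.444222 + 0.49674304×0.444889 = 0.415506
  M+6: 0.41611392×0.110889 + 0.49674304×0.444222 = 0.266807
  M+8: 0.49674304×0.110889 = 0.055083
Scale to base peak (0.415506) = 100: 9.33 : 53.87 : 100.00 : 64.21 : 13.26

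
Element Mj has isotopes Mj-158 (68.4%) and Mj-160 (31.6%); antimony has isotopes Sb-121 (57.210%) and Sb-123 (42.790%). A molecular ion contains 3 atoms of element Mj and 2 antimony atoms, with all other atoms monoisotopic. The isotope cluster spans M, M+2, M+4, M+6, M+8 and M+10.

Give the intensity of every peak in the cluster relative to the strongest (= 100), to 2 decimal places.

Element Mj pattern (n=3): 0.3200135 : 0.44352749 : 0.20490451 : 0.0315545
Antimony pattern (n=2): 0.32729841 : 0.48960318 : 0.18309841
Convolve the two distributions (both contribute in 2-u steps):
  M: 0.3200135×0.32729841 = 0.104740
  M+2: 0.3200135×0.48960318 + 0.44352749×0.32729841 = 0.301845
  M+4: 0.3200135×0.18309841 + 0.44352749×0.48960318 + 0.20490451×0.32729841 = 0.342811
  M+6: 0.44352749×0.18309841 + 0.20490451×0.48960318 + 0.0315545×0.32729841 = 0.191859
  M+8: 0.20490451×0.18309841 + 0.0315545×0.48960318 = 0.052967
  M+10: 0.0315545×0.18309841 = 0.005778
Scale to base peak (0.342811) = 100: 30.55 : 88.05 : 100.00 : 55.97 : 15.45 : 1.69

30.55 : 88.05 : 100.00 : 55.97 : 15.45 : 1.69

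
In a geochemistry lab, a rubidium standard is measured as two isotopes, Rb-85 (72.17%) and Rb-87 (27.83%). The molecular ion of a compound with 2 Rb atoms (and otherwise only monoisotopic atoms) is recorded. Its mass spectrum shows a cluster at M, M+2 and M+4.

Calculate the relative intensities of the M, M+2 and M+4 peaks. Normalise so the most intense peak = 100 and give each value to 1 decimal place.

The 2 Rb atoms are independent, so intensities follow the terms of (0.7217 + 0.2783)^2.
P(M) = 0.7217^2 = 0.520851
P(M+2) = 2 × 0.7217^1 × 0.2783^1 = 0.401698
P(M+4) = 0.2783^2 = 0.077451
The M peak is largest (0.520851); scaling to 100 gives 100.0 : 77.1 : 14.9.

100.0 : 77.1 : 14.9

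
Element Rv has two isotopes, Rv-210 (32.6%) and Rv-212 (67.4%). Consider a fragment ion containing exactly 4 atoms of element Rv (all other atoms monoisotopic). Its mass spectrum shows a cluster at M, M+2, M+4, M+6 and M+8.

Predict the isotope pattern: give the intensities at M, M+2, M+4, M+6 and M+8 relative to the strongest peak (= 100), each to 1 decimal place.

Expanding (0.326 + 0.674)^4:
P(M) = 0.326^4 = 0.011295
P(M+2) = 4 × 0.326^3 × 0.674^1 = 0.093406
P(M+4) = 6 × 0.326^2 × 0.674^2 = 0.289672
P(M+6) = 4 × 0.326^1 × 0.674^3 = 0.399261
P(M+8) = 0.674^4 = 0.206367
The M+6 peak is largest (0.399261); scaling to 100 gives 2.8 : 23.4 : 72.6 : 100.0 : 51.7.

2.8 : 23.4 : 72.6 : 100.0 : 51.7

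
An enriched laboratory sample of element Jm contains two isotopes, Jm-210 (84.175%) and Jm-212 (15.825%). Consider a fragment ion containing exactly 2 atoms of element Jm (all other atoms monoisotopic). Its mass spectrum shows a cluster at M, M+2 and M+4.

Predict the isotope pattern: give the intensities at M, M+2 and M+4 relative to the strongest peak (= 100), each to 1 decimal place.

100.0 : 37.6 : 3.5

Each Jm atom is independently Jm-210 (p = 0.84175) or Jm-212 (q = 0.15825); the cluster is the binomial expansion (p + q)^2.
P(M) = 0.84175^2 = 0.708543
P(M+2) = 2 × 0.84175^1 × 0.15825^1 = 0.266414
P(M+4) = 0.15825^2 = 0.025043
The M peak is largest (0.708543); scaling to 100 gives 100.0 : 37.6 : 3.5.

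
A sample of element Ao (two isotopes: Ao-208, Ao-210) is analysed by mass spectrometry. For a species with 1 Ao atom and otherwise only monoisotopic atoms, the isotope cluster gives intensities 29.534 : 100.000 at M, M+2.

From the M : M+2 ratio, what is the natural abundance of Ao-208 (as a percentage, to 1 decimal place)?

22.8%

Let p = fractional abundance of Ao-208. I(M+2)/I(M) = [C(1,1)·p^0·(1−p)] / p^1 = 1·(1−p)/p = 100.000/29.534 = 3.3859
(1−p)/p = 3.3859/1 = 3.3859  ⇒  p = 1/(1 + 3.3859) = 0.2280
Ao-208: 22.8%, Ao-210: 77.2%.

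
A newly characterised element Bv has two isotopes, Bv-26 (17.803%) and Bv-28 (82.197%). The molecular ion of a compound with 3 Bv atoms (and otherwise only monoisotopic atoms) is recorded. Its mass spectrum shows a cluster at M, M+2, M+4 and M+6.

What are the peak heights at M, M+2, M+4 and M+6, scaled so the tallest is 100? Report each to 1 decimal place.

1.0 : 14.1 : 65.0 : 100.0

Each Bv atom is independently Bv-26 (p = 0.17803) or Bv-28 (q = 0.82197); the cluster is the binomial expansion (p + q)^3.
P(M) = 0.17803^3 = 0.005643
P(M+2) = 3 × 0.17803^2 × 0.82197^1 = 0.078156
P(M+4) = 3 × 0.17803^1 × 0.82197^2 = 0.360850
P(M+6) = 0.82197^3 = 0.555351
The M+6 peak is largest (0.555351); scaling to 100 gives 1.0 : 14.1 : 65.0 : 100.0.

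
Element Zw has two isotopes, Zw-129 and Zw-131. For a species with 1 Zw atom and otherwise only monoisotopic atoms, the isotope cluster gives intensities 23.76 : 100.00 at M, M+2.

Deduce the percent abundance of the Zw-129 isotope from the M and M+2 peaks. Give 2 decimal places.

19.20%

Let p = fractional abundance of Zw-129. I(M+2)/I(M) = [C(1,1)·p^0·(1−p)] / p^1 = 1·(1−p)/p = 100.00/23.76 = 4.2088
(1−p)/p = 4.2088/1 = 4.2088  ⇒  p = 1/(1 + 4.2088) = 0.1920
Zw-129: 19.20%, Zw-131: 80.80%.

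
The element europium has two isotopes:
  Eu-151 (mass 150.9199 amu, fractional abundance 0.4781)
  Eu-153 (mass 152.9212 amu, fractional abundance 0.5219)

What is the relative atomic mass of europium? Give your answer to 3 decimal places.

Weight each isotope mass by its fractional abundance: 0.4781 × 150.9199 + 0.5219 × 152.9212
= 72.15480 + 79.80957 = 151.96437 amu

151.964 amu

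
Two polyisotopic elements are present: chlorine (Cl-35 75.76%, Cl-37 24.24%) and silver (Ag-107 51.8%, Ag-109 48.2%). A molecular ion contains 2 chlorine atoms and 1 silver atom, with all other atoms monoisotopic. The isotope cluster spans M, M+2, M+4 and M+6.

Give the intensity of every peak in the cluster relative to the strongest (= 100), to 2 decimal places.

63.68 : 100.00 : 44.44 : 6.07

Chlorine pattern (n=2): 0.57395776 : 0.36728448 : 0.05875776
Silver pattern (n=1): 0.5180 : 0.4820
Convolve the two distributions (both contribute in 2-u steps):
  M: 0.57395776×0.5180 = 0.297310
  M+2: 0.57395776×0.4820 + 0.36728448×0.5180 = 0.466901
  M+4: 0.36728448×0.4820 + 0.05875776×0.5180 = 0.207468
  M+6: 0.05875776×0.4820 = 0.028321
Scale to base peak (0.466901) = 100: 63.68 : 100.00 : 44.44 : 6.07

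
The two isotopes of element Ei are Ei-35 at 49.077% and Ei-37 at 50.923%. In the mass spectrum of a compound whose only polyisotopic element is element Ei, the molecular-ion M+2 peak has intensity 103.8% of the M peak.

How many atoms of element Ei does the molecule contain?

The M+2/M ratio from n Ei atoms is n · q/p = n · 0.50923/0.49077.
n = 1.038 × 0.49077/0.50923 = 1.00 ≈ 1

1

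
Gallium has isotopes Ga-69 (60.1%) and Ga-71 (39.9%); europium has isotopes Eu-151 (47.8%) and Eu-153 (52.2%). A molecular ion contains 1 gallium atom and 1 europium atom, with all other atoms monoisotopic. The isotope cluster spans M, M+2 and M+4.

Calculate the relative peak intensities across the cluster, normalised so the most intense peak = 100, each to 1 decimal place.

56.9 : 100.0 : 41.3

Gallium pattern (n=1): 0.6010 : 0.3990
Europium pattern (n=1): 0.4780 : 0.5220
Convolve the two distributions (both contribute in 2-u steps):
  M: 0.6010×0.4780 = 0.287278
  M+2: 0.6010×0.5220 + 0.3990×0.4780 = 0.504444
  M+4: 0.3990×0.5220 = 0.208278
Scale to base peak (0.504444) = 100: 56.9 : 100.0 : 41.3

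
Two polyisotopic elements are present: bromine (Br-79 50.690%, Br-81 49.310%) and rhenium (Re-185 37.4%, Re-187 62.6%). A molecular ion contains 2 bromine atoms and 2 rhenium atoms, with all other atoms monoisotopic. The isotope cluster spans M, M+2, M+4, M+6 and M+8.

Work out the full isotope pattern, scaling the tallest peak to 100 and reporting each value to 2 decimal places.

Bromine pattern (n=2): 0.25694761 : 0.49990478 : 0.24314761
Rhenium pattern (n=2): 0.139876 : 0.468248 : 0.391876
Convolve the two distributions (both contribute in 2-u steps):
  M: 0.25694761×0.139876 = 0.035941
  M+2: 0.25694761×0.468248 + 0.49990478×0.139876 = 0.190240
  M+4: 0.25694761×0.391876 + 0.49990478×0.468248 + 0.24314761×0.139876 = 0.368782
  M+6: 0.49990478×0.391876 + 0.24314761×0.468248 = 0.309754
  M+8: 0.24314761×0.391876 = 0.095284
Scale to base peak (0.368782) = 100: 9.75 : 51.59 : 100.00 : 83.99 : 25.84

9.75 : 51.59 : 100.00 : 83.99 : 25.84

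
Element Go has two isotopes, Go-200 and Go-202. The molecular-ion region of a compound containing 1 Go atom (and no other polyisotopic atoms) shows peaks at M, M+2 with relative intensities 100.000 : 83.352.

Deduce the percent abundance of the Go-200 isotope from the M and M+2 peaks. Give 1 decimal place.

54.5%

If p is the fraction of Go that is Go-200, then I(M+2)/I(M) = [C(1,1)·p^0·(1−p)] / p^1 = 1·(1−p)/p = 83.352/100.000 = 0.8335
(1−p)/p = 0.8335/1 = 0.8335  ⇒  p = 1/(1 + 0.8335) = 0.5454
Go-200: 54.5%, Go-202: 45.5%.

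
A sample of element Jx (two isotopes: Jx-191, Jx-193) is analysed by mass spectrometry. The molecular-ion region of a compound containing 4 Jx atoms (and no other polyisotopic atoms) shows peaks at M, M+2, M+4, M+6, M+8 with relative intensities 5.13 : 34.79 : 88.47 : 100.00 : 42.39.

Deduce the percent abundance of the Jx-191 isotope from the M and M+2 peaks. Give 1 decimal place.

If p is the fraction of Jx that is Jx-191, then I(M+2)/I(M) = [C(4,1)·p^3·(1−p)] / p^4 = 4·(1−p)/p = 34.79/5.13 = 6.7817
(1−p)/p = 6.7817/4 = 1.6954  ⇒  p = 1/(1 + 1.6954) = 0.3710
Jx-191: 37.1%, Jx-193: 62.9%.

37.1%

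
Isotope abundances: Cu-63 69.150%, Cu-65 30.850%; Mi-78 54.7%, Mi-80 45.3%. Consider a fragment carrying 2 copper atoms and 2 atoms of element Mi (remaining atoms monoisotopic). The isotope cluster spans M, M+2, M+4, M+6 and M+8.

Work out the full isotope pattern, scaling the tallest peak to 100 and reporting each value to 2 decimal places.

39.24 : 100.00 : 92.71 : 36.95 : 5.36

Copper pattern (n=2): 0.47817225 : 0.4266555 : 0.09517225
Element Mi pattern (n=2): 0.299209 : 0.495582 : 0.205209
Convolve the two distributions (both contribute in 2-u steps):
  M: 0.47817225×0.299209 = 0.143073
  M+2: 0.47817225×0.495582 + 0.4266555×0.299209 = 0.364633
  M+4: 0.47817225×0.205209 + 0.4266555×0.495582 + 0.09517225×0.299209 = 0.338044
  M+6: 0.4266555×0.205209 + 0.09517225×0.495582 = 0.134719
  M+8: 0.09517225×0.205209 = 0.019530
Scale to base peak (0.364633) = 100: 39.24 : 100.00 : 92.71 : 36.95 : 5.36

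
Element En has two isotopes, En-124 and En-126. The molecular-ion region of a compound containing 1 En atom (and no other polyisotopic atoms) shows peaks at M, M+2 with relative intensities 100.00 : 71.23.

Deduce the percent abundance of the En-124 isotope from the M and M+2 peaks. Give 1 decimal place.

If p is the fraction of En that is En-124, then I(M+2)/I(M) = [C(1,1)·p^0·(1−p)] / p^1 = 1·(1−p)/p = 71.23/100.00 = 0.7123
(1−p)/p = 0.7123/1 = 0.7123  ⇒  p = 1/(1 + 0.7123) = 0.5840
En-124: 58.4%, En-126: 41.6%.

58.4%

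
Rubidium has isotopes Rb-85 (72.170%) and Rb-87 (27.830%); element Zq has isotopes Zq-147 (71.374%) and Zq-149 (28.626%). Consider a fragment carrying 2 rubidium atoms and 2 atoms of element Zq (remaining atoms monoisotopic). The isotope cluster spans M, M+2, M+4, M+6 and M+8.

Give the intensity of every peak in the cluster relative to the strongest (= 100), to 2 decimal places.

63.56 : 100.00 : 58.99 : 15.47 : 1.52

Rubidium pattern (n=2): 0.52085089 : 0.40169822 : 0.07745089
Element Zq pattern (n=2): 0.50942479 : 0.40863042 : 0.08194479
Convolve the two distributions (both contribute in 2-u steps):
  M: 0.52085089×0.50942479 = 0.265334
  M+2: 0.52085089×0.40863042 + 0.40169822×0.50942479 = 0.417471
  M+4: 0.52085089×0.08194479 + 0.40169822×0.40863042 + 0.07745089×0.50942479 = 0.246283
  M+6: 0.40169822×0.08194479 + 0.07745089×0.40863042 = 0.064566
  M+8: 0.07745089×0.08194479 = 0.006347
Scale to base peak (0.417471) = 100: 63.56 : 100.00 : 58.99 : 15.47 : 1.52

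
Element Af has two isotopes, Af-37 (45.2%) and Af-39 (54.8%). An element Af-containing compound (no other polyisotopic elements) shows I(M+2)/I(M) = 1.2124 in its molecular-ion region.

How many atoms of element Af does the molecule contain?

1

The M+2/M ratio from n Af atoms is n · q/p = n · 0.548/0.452.
n = 1.2124 × 0.452/0.548 = 1.00 ≈ 1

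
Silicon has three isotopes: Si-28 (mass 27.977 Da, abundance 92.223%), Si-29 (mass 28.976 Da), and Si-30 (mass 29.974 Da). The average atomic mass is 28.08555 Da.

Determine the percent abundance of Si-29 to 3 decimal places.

4.685%

The remaining 7.777% is split between Si-29 (fraction x) and Si-30 (fraction 0.07777 − x).
Substituting: 28.976x + 29.974(0.07777 − x) = 2.28432129
(28.976 − 29.974)x = -0.04675669  ⇒  x = 0.04685, y = 0.03092
Si-29: 4.685%, Si-30: 3.092%.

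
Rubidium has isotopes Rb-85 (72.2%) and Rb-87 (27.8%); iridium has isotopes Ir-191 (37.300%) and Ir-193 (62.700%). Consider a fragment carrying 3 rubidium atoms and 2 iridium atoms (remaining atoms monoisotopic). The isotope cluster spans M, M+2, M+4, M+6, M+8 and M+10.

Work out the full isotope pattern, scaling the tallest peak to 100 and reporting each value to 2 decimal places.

Rubidium pattern (n=3): 0.37636705 : 0.43475086 : 0.16739714 : 0.02148495
Iridium pattern (n=2): 0.139129 : 0.467742 : 0.393129
Convolve the two distributions (both contribute in 2-u steps):
  M: 0.37636705×0.139129 = 0.052364
  M+2: 0.37636705×0.467742 + 0.43475086×0.139129 = 0.236529
  M+4: 0.37636705×0.393129 + 0.43475086×0.467742 + 0.16739714×0.139129 = 0.374602
  M+6: 0.43475086×0.393129 + 0.16739714×0.467742 + 0.02148495×0.139129 = 0.252201
  M+8: 0.16739714×0.393129 + 0.02148495×0.467742 = 0.075858
  M+10: 0.02148495×0.393129 = 0.008446
Scale to base peak (0.374602) = 100: 13.98 : 63.14 : 100.00 : 67.33 : 20.25 : 2.25

13.98 : 63.14 : 100.00 : 67.33 : 20.25 : 2.25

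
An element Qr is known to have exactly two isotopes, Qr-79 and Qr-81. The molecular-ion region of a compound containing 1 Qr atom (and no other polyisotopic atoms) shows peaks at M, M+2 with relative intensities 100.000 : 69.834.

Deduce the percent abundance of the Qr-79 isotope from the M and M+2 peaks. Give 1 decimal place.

58.9%

Let p = fractional abundance of Qr-79. I(M+2)/I(M) = [C(1,1)·p^0·(1−p)] / p^1 = 1·(1−p)/p = 69.834/100.000 = 0.6983
(1−p)/p = 0.6983/1 = 0.6983  ⇒  p = 1/(1 + 0.6983) = 0.5888
Qr-79: 58.9%, Qr-81: 41.1%.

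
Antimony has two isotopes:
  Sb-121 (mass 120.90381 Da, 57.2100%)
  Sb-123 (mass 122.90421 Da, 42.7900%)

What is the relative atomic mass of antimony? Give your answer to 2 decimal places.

Average mass = Σ (abundance × isotope mass) = 0.572100 × 120.90381 + 0.427900 × 122.90421
= 69.169070 + 52.590711 = 121.759781 Da

121.76 Da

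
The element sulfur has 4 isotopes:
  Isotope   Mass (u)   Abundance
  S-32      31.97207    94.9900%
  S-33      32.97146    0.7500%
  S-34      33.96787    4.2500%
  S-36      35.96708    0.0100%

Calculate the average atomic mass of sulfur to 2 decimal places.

32.06 u

The abundance-weighted mean is 0.949900 × 31.97207 + 0.007500 × 32.97146 + 0.042500 × 33.96787 + 0.000100 × 35.96708
= 30.370269 + 0.247286 + 1.443634 + 0.003597 = 32.064786 u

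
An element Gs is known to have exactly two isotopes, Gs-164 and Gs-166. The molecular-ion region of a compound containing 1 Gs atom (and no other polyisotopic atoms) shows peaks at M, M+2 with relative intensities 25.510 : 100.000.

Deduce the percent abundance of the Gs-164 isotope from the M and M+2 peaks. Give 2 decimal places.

Write p for the Gs-164 fraction. I(M+2)/I(M) = [C(1,1)·p^0·(1−p)] / p^1 = 1·(1−p)/p = 100.000/25.510 = 3.9200
(1−p)/p = 3.9200/1 = 3.9200  ⇒  p = 1/(1 + 3.9200) = 0.2033
Gs-164: 20.33%, Gs-166: 79.67%.

20.33%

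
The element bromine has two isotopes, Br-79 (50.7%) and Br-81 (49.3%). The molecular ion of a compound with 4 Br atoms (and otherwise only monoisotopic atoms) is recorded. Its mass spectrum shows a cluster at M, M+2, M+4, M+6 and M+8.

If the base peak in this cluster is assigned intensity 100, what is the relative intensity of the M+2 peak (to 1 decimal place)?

68.6

(0.507 + 0.493)^4 gives M 0.0661, M+2 0.2570, M+4 0.3749, M+6 0.2430, M+8 0.0591; the largest is M+4.
P(M+4) = C(4,2) × 0.507^2 × 0.493^2 = 6 × 0.257049 × 0.243049 = 0.374853 (base)
P(M+2) = C(4,1) × 0.507^3 × 0.493^1 = 4 × 0.13032384 × 0.4930 = 0.256999
Relative intensity = 0.256999 / 0.374853 × 100 = 68.6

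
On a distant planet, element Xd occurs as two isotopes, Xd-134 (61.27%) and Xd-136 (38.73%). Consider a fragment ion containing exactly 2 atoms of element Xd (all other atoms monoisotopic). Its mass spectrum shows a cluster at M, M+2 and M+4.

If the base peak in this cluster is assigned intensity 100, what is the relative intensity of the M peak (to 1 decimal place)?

Term probabilities: M 0.3754, M+2 0.4746, M+4 0.1500. Base peak = M+2.
P(M+2) = C(2,1) × 0.6127^1 × 0.3873^1 = 2 × 0.6127 × 0.3873 = 0.474597 (base)
P(M) = C(2,0) × 0.6127^2 × 0.3873^0 = 1 × 0.37540129 × 1.0000 = 0.375401
Relative intensity = 0.375401 / 0.474597 × 100 = 79.1

79.1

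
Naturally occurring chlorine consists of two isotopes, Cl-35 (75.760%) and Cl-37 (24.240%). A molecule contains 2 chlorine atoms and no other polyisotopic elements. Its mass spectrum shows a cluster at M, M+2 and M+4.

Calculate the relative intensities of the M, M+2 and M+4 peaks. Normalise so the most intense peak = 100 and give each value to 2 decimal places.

The 2 Cl atoms are independent, so intensities follow the terms of (0.75760 + 0.24240)^2.
P(M) = 0.75760^2 = 0.573958
P(M+2) = 2 × 0.75760^1 × 0.24240^1 = 0.367284
P(M+4) = 0.24240^2 = 0.058758
The M peak is largest (0.573958); scaling to 100 gives 100.00 : 63.99 : 10.24.

100.00 : 63.99 : 10.24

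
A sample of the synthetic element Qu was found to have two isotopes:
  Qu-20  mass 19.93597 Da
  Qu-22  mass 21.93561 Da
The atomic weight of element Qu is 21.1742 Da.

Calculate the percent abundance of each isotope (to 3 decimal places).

Qu-20: 38.077%, Qu-22: 61.923%

With x = fraction of Qu-20 (so Qu-22 is 1 − x):
19.93597·x + 21.93561·(1 − x) = 21.1742
(19.93597 − 21.93561)·x = 21.1742 − 21.93561
x = -0.76141 / -1.99964 = 0.38077 → 38.077% Qu-20, 61.923% Qu-22.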